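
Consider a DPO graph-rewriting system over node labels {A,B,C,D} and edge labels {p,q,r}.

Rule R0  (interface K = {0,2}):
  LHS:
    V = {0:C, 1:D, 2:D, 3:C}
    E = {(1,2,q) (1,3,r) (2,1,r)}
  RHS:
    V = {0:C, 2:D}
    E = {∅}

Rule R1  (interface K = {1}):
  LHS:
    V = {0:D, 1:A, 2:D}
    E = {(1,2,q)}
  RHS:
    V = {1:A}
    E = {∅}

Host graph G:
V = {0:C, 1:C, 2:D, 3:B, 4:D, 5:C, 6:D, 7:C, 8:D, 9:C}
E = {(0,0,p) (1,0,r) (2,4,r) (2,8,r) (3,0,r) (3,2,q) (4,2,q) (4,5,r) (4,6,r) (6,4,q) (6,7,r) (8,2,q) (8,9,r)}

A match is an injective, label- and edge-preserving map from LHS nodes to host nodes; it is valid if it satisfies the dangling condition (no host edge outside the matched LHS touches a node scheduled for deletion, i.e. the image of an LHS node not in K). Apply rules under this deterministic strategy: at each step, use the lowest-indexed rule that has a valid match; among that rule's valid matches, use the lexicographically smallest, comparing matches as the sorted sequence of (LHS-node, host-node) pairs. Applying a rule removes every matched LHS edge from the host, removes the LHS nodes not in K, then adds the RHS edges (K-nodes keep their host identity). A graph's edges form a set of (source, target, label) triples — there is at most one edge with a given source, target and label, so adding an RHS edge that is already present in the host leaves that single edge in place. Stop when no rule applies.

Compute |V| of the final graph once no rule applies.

Answer: 4

Steps:
start.  V:10 E:13  edges: 0-p->0 1-r->0 2-r->4 2-r->8 3-r->0 3-q->2 4-q->2 4-r->5 4-r->6 6-q->4 6-r->7 8-q->2 8-r->9
1. fire R0 via {0↦0, 1↦6, 2↦4, 3↦7}  →  V:8 E:10  edges: 0-p->0 1-r->0 2-r->4 2-r->8 3-r->0 3-q->2 4-q->2 4-r->5 8-q->2 8-r->9
2. fire R0 via {0↦0, 1↦4, 2↦2, 3↦5}  →  V:6 E:7  edges: 0-p->0 1-r->0 2-r->8 3-r->0 3-q->2 8-q->2 8-r->9
3. fire R0 via {0↦0, 1↦8, 2↦2, 3↦9}  →  V:4 E:4  edges: 0-p->0 1-r->0 3-r->0 3-q->2
final graph: no rule applies after step 3
NF nodes: {0:C, 1:C, 2:D, 3:B}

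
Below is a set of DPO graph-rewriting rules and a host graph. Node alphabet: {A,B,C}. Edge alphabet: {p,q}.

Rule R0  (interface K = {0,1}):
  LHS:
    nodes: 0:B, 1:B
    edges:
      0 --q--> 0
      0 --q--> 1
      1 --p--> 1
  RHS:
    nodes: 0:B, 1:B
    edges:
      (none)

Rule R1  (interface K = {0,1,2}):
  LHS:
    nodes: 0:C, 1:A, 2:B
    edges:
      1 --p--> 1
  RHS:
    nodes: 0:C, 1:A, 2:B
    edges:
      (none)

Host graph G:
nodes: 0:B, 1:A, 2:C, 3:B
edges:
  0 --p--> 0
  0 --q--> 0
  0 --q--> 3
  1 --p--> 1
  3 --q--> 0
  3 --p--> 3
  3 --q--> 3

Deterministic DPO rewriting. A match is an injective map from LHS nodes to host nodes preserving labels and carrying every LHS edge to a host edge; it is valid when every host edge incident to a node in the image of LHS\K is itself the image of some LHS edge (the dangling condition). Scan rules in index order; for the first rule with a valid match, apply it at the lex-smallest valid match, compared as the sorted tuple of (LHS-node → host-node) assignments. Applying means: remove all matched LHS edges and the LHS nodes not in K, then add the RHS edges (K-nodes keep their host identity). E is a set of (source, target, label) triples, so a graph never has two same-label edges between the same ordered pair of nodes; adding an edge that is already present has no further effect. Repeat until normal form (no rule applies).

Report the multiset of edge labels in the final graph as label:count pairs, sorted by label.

Answer: (no edges)

Steps:
[0] host  ⇒  4 nodes, 7 edges  {0-p->0 0-q->0 0-q->3 1-p->1 3-q->0 3-p->3 3-q->3}
[1] R0 @ {0↦0, 1↦3}  ⇒  4 nodes, 4 edges  {0-p->0 1-p->1 3-q->0 3-q->3}
[2] R0 @ {0↦3, 1↦0}  ⇒  4 nodes, 1 edges  {1-p->1}
[3] R1 @ {0↦2, 1↦1, 2↦0}  ⇒  4 nodes, 0 edges  {∅}
final graph: no rule applies after step 3
NF edges: []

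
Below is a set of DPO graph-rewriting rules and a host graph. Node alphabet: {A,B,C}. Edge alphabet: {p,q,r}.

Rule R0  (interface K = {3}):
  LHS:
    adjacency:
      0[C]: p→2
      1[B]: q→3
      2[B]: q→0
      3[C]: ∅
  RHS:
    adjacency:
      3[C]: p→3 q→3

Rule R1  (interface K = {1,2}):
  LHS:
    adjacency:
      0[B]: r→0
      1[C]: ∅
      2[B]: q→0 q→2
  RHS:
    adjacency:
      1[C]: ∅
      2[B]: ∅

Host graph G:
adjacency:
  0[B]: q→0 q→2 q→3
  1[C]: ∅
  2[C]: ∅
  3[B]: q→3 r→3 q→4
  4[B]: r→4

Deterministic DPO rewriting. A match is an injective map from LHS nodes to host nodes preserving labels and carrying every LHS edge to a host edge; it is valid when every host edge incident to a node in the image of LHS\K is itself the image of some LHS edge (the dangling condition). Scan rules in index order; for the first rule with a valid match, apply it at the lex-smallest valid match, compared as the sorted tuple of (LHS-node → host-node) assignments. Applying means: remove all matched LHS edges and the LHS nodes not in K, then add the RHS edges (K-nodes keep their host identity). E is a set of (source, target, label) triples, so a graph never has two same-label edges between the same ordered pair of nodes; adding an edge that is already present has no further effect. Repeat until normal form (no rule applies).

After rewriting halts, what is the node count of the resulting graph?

[0] host  ⇒  5 nodes, 7 edges  {0-q->0 0-q->2 0-q->3 3-q->3 3-r->3 3-q->4 4-r->4}
[1] R1 @ {0↦4, 1↦1, 2↦3}  ⇒  4 nodes, 4 edges  {0-q->0 0-q->2 0-q->3 3-r->3}
[2] R1 @ {0↦3, 1↦1, 2↦0}  ⇒  3 nodes, 1 edges  {0-q->2}
final graph: no rule applies after step 2
NF nodes: {0:B, 1:C, 2:C}

Answer: 3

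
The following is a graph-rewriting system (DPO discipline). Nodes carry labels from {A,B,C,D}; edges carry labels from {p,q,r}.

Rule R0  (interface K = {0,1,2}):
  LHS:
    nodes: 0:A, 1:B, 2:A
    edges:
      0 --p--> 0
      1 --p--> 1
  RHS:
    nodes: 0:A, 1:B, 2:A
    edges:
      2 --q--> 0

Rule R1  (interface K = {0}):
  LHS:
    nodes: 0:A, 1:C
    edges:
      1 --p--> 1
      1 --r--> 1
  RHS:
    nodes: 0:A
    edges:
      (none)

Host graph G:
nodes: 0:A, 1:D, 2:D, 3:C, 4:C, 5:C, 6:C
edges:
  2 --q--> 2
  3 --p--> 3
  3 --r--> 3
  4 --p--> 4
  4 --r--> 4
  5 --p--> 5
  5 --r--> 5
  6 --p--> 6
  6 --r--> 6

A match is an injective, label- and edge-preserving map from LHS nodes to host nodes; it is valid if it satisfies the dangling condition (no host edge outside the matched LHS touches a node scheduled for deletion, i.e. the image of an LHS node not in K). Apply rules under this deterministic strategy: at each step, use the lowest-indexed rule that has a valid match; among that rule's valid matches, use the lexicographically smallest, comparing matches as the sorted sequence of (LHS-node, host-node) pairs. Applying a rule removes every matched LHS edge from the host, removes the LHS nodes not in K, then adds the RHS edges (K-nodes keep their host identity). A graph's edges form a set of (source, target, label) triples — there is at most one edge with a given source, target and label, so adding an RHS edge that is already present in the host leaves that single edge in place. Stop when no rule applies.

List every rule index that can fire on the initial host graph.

R0: no valid match — LHS pattern not found
R1: 4 valid matches — {0↦0, 1↦3}, {0↦0, 1↦4}, {0↦0, 1↦5} (+1 more)

Answer: [R1]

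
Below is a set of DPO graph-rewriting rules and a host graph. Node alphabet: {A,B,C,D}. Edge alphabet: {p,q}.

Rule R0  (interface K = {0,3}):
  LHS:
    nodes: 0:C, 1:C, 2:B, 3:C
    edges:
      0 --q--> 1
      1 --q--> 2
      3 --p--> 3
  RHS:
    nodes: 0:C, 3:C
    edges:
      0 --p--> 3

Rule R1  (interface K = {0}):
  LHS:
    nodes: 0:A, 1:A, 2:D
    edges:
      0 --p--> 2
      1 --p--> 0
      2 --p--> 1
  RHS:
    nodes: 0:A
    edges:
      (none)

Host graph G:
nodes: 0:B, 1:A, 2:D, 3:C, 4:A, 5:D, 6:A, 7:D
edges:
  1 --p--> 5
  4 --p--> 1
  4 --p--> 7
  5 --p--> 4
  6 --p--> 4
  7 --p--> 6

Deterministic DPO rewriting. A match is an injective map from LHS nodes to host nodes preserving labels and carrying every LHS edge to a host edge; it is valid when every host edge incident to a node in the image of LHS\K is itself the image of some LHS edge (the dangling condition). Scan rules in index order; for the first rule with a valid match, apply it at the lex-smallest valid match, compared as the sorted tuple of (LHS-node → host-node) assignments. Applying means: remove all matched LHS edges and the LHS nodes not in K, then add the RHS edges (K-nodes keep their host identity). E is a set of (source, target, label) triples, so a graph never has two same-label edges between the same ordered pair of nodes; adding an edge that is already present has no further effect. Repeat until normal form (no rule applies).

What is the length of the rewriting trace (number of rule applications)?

Answer: 2

Derivation:
[0] host  ⇒  8 nodes, 6 edges  {1-p->5 4-p->1 4-p->7 5-p->4 6-p->4 7-p->6}
[1] R1 @ {0↦4, 1↦6, 2↦7}  ⇒  6 nodes, 3 edges  {1-p->5 4-p->1 5-p->4}
[2] R1 @ {0↦1, 1↦4, 2↦5}  ⇒  4 nodes, 0 edges  {∅}
final graph: no rule applies after step 2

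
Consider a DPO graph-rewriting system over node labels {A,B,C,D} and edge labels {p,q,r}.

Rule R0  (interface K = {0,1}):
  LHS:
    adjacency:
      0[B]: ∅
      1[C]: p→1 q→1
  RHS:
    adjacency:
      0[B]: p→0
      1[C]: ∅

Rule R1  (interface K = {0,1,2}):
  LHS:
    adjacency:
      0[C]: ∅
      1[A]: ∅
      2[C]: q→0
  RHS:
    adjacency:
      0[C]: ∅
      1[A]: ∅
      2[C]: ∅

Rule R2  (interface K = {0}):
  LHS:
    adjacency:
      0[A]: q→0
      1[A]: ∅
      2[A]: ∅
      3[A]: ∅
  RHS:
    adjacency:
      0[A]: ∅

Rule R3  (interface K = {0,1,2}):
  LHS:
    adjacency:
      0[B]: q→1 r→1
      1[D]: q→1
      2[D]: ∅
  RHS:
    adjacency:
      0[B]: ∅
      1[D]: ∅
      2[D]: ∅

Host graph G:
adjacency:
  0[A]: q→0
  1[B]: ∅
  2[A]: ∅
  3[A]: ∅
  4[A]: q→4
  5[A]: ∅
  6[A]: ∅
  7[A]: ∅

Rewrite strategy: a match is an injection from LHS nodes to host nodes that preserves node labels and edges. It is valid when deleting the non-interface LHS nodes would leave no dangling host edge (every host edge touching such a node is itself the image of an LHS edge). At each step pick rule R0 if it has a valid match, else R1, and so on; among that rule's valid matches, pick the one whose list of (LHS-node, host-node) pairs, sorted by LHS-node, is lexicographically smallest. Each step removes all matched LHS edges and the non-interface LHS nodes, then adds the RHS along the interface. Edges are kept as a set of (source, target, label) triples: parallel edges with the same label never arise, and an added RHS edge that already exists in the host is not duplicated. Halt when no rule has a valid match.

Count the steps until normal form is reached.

Answer: 2

Derivation:
start.  V:8 E:2  edges: 0-q->0 4-q->4
1. fire R2 via {0↦0, 1↦2, 2↦3, 3↦5}  →  V:5 E:1  edges: 4-q->4
2. fire R2 via {0↦4, 1↦0, 2↦6, 3↦7}  →  V:2 E:0  edges: ∅
normal form: no rule applies after step 2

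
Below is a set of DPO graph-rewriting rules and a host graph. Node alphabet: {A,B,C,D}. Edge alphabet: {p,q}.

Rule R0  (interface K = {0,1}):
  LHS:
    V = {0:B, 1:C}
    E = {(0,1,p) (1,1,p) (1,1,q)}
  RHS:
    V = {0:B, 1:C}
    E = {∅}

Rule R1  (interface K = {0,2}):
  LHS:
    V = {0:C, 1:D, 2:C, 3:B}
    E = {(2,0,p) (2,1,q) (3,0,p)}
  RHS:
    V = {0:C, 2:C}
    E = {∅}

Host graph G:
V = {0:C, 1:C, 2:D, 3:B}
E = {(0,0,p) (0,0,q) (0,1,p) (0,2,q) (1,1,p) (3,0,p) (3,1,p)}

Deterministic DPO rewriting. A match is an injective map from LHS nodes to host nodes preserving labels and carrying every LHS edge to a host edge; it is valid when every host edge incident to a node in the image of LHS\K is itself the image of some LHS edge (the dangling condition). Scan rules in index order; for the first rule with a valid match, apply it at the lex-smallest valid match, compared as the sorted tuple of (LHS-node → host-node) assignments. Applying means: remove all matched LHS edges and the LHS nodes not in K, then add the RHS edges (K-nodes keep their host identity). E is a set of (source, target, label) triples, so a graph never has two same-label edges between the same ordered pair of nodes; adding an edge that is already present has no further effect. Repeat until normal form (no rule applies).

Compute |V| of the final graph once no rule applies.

Answer: 2

Steps:
initial: |V|=4 |E|=7  E = 0-p->0 0-q->0 0-p->1 0-q->2 1-p->1 3-p->0 3-p->1
step 1: apply R0 at {0↦3, 1↦0}  → |V|=4 |E|=4  E = 0-p->1 0-q->2 1-p->1 3-p->1
step 2: apply R1 at {0↦1, 1↦2, 2↦0, 3↦3}  → |V|=2 |E|=1  E = 1-p->1
final graph: no rule applies after step 2
NF nodes: {0:C, 1:C}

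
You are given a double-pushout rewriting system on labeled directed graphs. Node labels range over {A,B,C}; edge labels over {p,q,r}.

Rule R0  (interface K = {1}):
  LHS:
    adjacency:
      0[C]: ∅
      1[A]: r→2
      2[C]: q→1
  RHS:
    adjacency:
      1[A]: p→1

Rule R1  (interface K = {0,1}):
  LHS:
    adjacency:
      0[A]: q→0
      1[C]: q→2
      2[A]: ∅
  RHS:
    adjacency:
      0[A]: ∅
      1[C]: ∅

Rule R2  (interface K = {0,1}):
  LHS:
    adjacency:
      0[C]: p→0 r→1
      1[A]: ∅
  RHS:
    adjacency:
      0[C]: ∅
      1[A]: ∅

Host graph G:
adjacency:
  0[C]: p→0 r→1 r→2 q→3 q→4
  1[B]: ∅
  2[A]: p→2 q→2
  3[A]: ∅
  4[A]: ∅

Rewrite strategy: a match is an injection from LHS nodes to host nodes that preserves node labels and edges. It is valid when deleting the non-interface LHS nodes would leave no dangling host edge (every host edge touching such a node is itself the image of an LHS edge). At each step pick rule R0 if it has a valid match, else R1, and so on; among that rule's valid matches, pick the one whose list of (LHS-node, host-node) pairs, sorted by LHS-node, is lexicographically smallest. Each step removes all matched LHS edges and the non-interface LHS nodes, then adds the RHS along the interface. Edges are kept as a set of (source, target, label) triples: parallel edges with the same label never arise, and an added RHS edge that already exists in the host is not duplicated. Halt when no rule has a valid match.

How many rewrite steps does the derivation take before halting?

start.  V:5 E:7  edges: 0-p->0 0-r->1 0-r->2 0-q->3 0-q->4 2-p->2 2-q->2
1. fire R1 via {0↦2, 1↦0, 2↦3}  →  V:4 E:5  edges: 0-p->0 0-r->1 0-r->2 0-q->4 2-p->2
2. fire R2 via {0↦0, 1↦2}  →  V:4 E:3  edges: 0-r->1 0-q->4 2-p->2
final graph: no rule applies after step 2

Answer: 2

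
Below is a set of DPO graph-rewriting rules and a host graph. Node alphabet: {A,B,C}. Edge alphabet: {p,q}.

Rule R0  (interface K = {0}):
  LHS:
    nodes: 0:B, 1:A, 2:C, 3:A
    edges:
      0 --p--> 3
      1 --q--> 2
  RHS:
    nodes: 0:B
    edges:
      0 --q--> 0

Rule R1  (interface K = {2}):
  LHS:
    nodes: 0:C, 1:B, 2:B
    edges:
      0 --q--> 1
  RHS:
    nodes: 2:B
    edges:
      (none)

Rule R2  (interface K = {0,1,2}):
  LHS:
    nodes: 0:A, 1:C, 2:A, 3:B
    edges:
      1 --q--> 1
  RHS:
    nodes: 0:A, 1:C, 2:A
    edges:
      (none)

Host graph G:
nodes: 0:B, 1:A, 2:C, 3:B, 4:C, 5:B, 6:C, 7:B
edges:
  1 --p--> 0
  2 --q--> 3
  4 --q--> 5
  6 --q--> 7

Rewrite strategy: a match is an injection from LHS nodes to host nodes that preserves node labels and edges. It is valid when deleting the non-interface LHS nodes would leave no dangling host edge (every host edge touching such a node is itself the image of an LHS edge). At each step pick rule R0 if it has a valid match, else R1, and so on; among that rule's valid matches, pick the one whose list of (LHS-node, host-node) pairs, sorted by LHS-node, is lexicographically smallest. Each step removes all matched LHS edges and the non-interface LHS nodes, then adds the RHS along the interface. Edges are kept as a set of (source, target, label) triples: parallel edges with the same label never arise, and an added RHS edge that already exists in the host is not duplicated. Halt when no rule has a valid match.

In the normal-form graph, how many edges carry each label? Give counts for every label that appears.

Answer: p:1

Steps:
[0] host  ⇒  8 nodes, 4 edges  {1-p->0 2-q->3 4-q->5 6-q->7}
[1] R1 @ {0↦2, 1↦3, 2↦0}  ⇒  6 nodes, 3 edges  {1-p->0 4-q->5 6-q->7}
[2] R1 @ {0↦4, 1↦5, 2↦0}  ⇒  4 nodes, 2 edges  {1-p->0 6-q->7}
[3] R1 @ {0↦6, 1↦7, 2↦0}  ⇒  2 nodes, 1 edges  {1-p->0}
final graph: no rule applies after step 3
NF edges: [(1, 0, 'p')]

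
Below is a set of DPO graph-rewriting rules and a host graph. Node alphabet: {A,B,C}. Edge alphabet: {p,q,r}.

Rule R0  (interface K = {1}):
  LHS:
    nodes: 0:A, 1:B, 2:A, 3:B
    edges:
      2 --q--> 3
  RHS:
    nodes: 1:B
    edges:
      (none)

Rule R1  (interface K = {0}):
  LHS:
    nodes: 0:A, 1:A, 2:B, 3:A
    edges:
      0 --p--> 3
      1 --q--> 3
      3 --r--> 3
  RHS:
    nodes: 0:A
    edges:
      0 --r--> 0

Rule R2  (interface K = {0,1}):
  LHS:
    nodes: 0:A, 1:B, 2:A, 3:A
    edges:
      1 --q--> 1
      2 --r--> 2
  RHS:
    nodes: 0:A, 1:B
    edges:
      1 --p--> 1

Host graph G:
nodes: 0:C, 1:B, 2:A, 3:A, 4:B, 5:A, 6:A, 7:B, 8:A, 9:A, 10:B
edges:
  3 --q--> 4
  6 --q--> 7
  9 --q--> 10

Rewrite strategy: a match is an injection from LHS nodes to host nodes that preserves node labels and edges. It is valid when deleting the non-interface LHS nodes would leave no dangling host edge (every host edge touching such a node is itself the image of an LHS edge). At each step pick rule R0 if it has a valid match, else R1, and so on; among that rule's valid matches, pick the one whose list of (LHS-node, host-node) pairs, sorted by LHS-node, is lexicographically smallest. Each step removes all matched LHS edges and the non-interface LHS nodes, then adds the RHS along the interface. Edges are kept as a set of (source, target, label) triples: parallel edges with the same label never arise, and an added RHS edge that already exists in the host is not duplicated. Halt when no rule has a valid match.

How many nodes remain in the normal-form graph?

start.  V:11 E:3  edges: 3-q->4 6-q->7 9-q->10
1. fire R0 via {0↦2, 1↦1, 2↦3, 3↦4}  →  V:8 E:2  edges: 6-q->7 9-q->10
2. fire R0 via {0↦5, 1↦1, 2↦6, 3↦7}  →  V:5 E:1  edges: 9-q->10
3. fire R0 via {0↦8, 1↦1, 2↦9, 3↦10}  →  V:2 E:0  edges: ∅
normal form: no rule applies after step 3
NF nodes: {0:C, 1:B}

Answer: 2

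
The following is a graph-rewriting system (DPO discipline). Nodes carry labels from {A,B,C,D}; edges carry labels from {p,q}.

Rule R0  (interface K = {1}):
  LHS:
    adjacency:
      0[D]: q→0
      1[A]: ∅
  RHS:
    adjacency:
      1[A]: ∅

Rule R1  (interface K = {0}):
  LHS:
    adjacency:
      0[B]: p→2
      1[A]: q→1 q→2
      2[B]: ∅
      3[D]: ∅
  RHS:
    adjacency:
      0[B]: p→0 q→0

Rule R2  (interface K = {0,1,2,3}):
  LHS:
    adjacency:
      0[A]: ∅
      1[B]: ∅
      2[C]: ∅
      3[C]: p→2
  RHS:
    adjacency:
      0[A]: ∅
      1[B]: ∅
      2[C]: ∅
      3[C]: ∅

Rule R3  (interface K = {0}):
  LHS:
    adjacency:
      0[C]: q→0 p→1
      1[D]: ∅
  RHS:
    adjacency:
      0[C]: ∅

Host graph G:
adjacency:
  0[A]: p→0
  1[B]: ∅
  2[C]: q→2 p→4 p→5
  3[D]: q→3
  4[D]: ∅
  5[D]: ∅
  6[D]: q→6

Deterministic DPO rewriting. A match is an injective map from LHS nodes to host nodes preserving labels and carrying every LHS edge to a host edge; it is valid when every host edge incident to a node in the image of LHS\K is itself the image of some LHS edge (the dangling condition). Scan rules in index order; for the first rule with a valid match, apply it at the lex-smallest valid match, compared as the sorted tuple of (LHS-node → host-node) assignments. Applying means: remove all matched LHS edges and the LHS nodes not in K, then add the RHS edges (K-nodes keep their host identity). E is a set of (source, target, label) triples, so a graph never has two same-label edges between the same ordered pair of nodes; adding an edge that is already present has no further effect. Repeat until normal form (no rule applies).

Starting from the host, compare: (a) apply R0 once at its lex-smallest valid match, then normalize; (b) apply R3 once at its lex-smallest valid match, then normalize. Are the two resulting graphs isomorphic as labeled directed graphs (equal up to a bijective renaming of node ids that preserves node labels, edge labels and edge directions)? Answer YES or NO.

Answer: YES

Rewrite trace:
branch R0-first: apply at {0↦3, 1↦0} → |E|=5, then 2 more step(s) → NF |V|=4 |E|=2 V={0:A, 1:B, 2:C, 5:D} E=0-p->0 2-p->5
branch R3-first: apply at {0↦2, 1↦4} → |E|=4, then 2 more step(s) → NF |V|=4 |E|=2 V={0:A, 1:B, 2:C, 5:D} E=0-p->0 2-p->5
graphs isomorphic (equal up to label-preserving node renaming)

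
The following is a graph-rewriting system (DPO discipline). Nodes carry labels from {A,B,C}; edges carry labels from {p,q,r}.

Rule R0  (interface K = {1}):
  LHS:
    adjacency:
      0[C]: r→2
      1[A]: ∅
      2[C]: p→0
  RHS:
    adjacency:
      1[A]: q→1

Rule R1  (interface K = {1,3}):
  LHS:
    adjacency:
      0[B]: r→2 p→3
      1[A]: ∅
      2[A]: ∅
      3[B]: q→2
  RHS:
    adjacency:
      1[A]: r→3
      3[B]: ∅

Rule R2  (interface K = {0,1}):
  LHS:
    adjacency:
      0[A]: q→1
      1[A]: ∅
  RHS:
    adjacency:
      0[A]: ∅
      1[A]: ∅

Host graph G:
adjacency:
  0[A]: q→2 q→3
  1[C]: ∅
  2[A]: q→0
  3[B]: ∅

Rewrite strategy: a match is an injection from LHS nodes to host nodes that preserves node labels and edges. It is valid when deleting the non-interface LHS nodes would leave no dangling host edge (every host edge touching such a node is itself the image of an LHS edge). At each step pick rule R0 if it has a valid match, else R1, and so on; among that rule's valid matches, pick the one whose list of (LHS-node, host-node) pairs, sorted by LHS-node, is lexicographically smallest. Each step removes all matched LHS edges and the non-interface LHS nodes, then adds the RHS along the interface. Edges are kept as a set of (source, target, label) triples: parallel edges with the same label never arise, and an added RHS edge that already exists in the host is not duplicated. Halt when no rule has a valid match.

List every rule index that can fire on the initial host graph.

R0: no valid match — LHS pattern not found
R1: no valid match — LHS pattern not found
R2: 2 valid matches — {0↦0, 1↦2}, {0↦2, 1↦0}

Answer: [R2]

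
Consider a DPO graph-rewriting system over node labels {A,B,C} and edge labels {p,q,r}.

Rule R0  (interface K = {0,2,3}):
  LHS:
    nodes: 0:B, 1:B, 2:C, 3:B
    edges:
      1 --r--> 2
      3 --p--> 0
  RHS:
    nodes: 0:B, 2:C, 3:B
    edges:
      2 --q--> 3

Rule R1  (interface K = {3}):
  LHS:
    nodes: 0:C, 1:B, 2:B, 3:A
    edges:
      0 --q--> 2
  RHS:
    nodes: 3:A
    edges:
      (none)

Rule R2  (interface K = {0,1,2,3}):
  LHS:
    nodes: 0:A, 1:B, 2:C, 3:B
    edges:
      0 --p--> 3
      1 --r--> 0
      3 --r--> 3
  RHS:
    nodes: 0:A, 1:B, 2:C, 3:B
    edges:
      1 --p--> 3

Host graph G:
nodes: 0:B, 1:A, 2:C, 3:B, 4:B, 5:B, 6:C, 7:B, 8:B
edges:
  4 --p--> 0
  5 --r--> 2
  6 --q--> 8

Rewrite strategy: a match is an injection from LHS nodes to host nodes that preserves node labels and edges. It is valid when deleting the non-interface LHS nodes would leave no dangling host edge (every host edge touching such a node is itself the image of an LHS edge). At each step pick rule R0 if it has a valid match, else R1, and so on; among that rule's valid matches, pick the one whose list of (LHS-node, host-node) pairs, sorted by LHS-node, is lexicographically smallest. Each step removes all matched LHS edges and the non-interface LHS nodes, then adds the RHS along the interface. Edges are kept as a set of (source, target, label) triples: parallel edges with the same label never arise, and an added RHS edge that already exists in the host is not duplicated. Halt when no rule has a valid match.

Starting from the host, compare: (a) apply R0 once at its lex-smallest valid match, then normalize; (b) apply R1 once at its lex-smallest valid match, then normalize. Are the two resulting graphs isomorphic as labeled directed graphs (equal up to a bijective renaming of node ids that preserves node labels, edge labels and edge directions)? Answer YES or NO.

Answer: YES

Rewrite trace:
branch R0-first: apply at {0↦0, 1↦5, 2↦2, 3↦4} → |E|=2, then 2 more step(s) → NF |V|=2 |E|=0 V={1:A, 7:B} E=∅
branch R1-first: apply at {0↦6, 1↦3, 2↦8, 3↦1} → |E|=2, then 2 more step(s) → NF |V|=2 |E|=0 V={1:A, 7:B} E=∅
graphs isomorphic (equal up to label-preserving node renaming)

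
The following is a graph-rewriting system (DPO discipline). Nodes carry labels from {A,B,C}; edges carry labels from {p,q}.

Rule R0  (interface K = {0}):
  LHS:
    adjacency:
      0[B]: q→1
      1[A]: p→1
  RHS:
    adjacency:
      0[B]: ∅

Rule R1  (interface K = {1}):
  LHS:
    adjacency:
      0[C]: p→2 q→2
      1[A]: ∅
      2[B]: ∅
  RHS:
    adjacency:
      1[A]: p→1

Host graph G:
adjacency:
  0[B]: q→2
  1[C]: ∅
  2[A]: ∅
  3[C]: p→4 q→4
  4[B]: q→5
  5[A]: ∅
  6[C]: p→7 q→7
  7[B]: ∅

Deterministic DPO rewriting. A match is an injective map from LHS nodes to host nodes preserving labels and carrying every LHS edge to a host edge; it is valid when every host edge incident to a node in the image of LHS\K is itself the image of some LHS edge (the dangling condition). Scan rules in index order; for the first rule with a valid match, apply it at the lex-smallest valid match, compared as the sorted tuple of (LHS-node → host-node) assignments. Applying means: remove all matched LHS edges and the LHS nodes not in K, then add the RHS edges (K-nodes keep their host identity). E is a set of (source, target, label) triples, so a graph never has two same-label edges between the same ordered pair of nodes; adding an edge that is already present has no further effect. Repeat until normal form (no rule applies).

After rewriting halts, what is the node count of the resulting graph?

Answer: 5

Derivation:
[0] host  ⇒  8 nodes, 6 edges  {0-q->2 3-p->4 3-q->4 4-q->5 6-p->7 6-q->7}
[1] R1 @ {0↦6, 1↦2, 2↦7}  ⇒  6 nodes, 5 edges  {0-q->2 2-p->2 3-p->4 3-q->4 4-q->5}
[2] R0 @ {0↦0, 1↦2}  ⇒  5 nodes, 3 edges  {3-p->4 3-q->4 4-q->5}
halt: no rule applies after step 2
NF nodes: {0:B, 1:C, 3:C, 4:B, 5:A}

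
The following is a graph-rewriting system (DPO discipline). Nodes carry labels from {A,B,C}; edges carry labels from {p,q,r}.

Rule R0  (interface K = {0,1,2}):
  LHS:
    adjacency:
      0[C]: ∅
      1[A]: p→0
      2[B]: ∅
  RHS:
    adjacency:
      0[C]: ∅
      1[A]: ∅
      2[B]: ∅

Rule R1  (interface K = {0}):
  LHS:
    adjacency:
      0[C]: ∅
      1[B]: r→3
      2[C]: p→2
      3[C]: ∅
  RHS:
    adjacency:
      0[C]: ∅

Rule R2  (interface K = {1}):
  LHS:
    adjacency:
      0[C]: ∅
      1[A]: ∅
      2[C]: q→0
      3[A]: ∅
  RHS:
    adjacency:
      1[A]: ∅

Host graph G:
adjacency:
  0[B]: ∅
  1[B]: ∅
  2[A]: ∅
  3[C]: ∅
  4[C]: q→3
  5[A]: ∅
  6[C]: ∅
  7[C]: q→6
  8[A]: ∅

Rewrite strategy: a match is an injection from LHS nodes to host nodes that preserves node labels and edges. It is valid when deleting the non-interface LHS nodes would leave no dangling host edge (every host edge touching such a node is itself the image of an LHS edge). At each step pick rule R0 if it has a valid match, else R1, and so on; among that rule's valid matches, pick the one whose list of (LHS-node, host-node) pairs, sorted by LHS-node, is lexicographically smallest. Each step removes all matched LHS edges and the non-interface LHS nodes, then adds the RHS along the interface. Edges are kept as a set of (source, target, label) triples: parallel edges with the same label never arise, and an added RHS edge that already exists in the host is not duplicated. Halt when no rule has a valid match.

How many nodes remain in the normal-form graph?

[0] host  ⇒  9 nodes, 2 edges  {4-q->3 7-q->6}
[1] R2 @ {0↦3, 1↦2, 2↦4, 3↦5}  ⇒  6 nodes, 1 edges  {7-q->6}
[2] R2 @ {0↦6, 1↦2, 2↦7, 3↦8}  ⇒  3 nodes, 0 edges  {∅}
normal form: no rule applies after step 2
NF nodes: {0:B, 1:B, 2:A}

Answer: 3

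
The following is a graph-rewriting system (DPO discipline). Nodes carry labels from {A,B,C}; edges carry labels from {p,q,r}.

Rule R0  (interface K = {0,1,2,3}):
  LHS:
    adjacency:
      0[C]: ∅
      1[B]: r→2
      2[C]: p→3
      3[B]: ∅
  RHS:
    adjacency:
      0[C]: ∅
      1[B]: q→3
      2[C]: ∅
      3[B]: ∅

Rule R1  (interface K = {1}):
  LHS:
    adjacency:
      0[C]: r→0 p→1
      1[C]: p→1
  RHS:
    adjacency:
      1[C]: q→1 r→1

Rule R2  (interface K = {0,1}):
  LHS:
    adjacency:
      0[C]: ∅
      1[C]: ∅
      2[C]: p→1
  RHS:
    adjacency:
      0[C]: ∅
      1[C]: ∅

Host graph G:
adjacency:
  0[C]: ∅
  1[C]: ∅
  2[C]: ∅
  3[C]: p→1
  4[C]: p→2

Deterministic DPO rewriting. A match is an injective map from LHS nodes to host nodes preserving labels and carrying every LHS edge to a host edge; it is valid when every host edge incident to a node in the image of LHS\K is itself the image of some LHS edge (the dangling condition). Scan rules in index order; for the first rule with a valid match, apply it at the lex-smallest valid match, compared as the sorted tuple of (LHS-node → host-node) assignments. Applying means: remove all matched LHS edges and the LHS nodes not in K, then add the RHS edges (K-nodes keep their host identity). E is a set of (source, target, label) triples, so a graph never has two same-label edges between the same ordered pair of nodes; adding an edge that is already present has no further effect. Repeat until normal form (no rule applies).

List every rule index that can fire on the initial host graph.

Answer: [R2]

Steps:
R0: no valid match — LHS pattern not found
R1: no valid match — LHS pattern not found
R2: 6 valid matches — {0↦0, 1↦1, 2↦3}, {0↦0, 1↦2, 2↦4}, {0↦1, 1↦2, 2↦4} (+3 more)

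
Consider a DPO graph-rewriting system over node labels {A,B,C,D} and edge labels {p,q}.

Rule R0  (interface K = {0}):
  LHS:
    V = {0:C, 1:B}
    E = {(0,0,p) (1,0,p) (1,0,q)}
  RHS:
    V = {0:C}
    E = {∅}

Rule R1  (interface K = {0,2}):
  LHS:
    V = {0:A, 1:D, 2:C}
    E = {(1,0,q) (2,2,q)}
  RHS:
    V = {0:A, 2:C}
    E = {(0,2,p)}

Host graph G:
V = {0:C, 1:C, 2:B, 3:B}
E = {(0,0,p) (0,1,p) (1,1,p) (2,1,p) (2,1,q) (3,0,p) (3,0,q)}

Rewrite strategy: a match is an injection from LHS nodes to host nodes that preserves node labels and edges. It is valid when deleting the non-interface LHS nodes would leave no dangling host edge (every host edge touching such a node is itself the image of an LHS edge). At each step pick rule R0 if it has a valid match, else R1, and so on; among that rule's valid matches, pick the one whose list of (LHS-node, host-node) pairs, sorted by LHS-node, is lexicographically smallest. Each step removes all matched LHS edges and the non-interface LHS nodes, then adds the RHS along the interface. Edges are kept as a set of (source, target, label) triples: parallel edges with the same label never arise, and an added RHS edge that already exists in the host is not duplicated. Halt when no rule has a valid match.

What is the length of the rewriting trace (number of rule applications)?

initial: |V|=4 |E|=7  E = 0-p->0 0-p->1 1-p->1 2-p->1 2-q->1 3-p->0 3-q->0
step 1: apply R0 at {0↦0, 1↦3}  → |V|=3 |E|=4  E = 0-p->1 1-p->1 2-p->1 2-q->1
step 2: apply R0 at {0↦1, 1↦2}  → |V|=2 |E|=1  E = 0-p->1
final graph: no rule applies after step 2

Answer: 2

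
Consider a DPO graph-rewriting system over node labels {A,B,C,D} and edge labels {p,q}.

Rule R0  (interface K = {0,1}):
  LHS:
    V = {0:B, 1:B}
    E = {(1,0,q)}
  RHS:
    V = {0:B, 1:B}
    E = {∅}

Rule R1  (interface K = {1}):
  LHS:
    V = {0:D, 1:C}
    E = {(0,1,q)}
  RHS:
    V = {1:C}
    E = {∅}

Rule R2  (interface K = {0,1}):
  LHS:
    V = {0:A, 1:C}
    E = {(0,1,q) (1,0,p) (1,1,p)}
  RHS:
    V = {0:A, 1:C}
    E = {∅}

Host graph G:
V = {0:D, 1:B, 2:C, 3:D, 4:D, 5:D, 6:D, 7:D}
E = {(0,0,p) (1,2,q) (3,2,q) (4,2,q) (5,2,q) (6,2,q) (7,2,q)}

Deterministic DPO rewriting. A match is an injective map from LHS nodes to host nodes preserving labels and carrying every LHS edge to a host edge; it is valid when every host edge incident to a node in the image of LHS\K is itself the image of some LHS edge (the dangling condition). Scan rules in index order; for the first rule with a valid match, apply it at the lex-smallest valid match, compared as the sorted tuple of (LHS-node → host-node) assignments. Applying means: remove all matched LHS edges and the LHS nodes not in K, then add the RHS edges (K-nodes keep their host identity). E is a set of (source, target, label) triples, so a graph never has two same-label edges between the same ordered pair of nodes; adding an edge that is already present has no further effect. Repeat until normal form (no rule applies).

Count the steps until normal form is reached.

Answer: 5

Steps:
initial: |V|=8 |E|=7  E = 0-p->0 1-q->2 3-q->2 4-q->2 5-q->2 6-q->2 7-q->2
step 1: apply R1 at {0↦3, 1↦2}  → |V|=7 |E|=6  E = 0-p->0 1-q->2 4-q->2 5-q->2 6-q->2 7-q->2
step 2: apply R1 at {0↦4, 1↦2}  → |V|=6 |E|=5  E = 0-p->0 1-q->2 5-q->2 6-q->2 7-q->2
step 3: apply R1 at {0↦5, 1↦2}  → |V|=5 |E|=4  E = 0-p->0 1-q->2 6-q->2 7-q->2
step 4: apply R1 at {0↦6, 1↦2}  → |V|=4 |E|=3  E = 0-p->0 1-q->2 7-q->2
step 5: apply R1 at {0↦7, 1↦2}  → |V|=3 |E|=2  E = 0-p->0 1-q->2
final graph: no rule applies after step 5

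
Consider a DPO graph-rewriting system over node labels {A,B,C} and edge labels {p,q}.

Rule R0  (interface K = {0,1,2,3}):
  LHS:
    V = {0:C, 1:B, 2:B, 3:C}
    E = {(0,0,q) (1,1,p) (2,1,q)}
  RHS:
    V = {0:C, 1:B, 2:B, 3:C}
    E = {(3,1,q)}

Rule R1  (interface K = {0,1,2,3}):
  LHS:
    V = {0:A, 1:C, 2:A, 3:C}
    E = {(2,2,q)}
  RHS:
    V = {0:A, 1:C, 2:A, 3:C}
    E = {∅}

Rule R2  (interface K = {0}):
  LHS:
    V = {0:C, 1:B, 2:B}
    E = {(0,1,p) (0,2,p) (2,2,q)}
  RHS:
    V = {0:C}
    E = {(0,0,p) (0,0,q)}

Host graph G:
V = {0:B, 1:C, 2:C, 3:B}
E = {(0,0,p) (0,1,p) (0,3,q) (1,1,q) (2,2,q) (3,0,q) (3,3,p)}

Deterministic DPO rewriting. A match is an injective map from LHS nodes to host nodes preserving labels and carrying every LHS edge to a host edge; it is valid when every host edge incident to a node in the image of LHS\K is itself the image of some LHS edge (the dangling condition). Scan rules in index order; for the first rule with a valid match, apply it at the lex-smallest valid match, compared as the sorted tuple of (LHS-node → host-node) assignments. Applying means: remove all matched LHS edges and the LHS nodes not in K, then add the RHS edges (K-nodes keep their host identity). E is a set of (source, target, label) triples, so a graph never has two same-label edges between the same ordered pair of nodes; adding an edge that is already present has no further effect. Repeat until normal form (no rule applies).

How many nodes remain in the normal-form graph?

[0] host  ⇒  4 nodes, 7 edges  {0-p->0 0-p->1 0-q->3 1-q->1 2-q->2 3-q->0 3-p->3}
[1] R0 @ {0↦1, 1↦0, 2↦3, 3↦2}  ⇒  4 nodes, 5 edges  {0-p->1 0-q->3 2-q->0 2-q->2 3-p->3}
[2] R0 @ {0↦2, 1↦3, 2↦0, 3↦1}  ⇒  4 nodes, 3 edges  {0-p->1 1-q->3 2-q->0}
final graph: no rule applies after step 2
NF nodes: {0:B, 1:C, 2:C, 3:B}

Answer: 4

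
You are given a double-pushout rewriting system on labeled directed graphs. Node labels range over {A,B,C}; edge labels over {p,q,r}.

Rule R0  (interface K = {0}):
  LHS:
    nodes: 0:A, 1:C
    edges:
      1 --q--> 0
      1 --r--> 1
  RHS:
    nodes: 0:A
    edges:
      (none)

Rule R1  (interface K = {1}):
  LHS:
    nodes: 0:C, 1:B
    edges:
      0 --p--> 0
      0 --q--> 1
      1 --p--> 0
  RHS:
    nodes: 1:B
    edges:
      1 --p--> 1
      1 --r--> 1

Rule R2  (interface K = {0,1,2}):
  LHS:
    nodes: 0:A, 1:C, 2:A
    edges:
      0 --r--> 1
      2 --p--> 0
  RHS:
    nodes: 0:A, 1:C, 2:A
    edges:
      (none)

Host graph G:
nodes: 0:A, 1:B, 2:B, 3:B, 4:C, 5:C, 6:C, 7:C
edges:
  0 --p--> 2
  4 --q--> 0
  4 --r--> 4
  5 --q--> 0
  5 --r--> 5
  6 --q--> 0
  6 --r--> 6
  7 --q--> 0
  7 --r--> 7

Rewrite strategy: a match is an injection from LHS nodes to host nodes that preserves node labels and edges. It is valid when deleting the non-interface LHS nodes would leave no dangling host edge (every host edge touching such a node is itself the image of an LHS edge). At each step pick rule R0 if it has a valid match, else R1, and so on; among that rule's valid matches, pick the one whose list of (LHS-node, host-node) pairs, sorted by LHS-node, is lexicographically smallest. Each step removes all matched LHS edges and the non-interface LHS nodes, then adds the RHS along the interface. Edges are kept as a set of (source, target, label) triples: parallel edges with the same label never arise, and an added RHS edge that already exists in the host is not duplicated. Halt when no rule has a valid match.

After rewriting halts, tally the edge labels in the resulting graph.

Answer: p:1

Derivation:
[0] host  ⇒  8 nodes, 9 edges  {0-p->2 4-q->0 4-r->4 5-q->0 5-r->5 6-q->0 6-r->6 7-q->0 7-r->7}
[1] R0 @ {0↦0, 1↦4}  ⇒  7 nodes, 7 edges  {0-p->2 5-q->0 5-r->5 6-q->0 6-r->6 7-q->0 7-r->7}
[2] R0 @ {0↦0, 1↦5}  ⇒  6 nodes, 5 edges  {0-p->2 6-q->0 6-r->6 7-q->0 7-r->7}
[3] R0 @ {0↦0, 1↦6}  ⇒  5 nodes, 3 edges  {0-p->2 7-q->0 7-r->7}
[4] R0 @ {0↦0, 1↦7}  ⇒  4 nodes, 1 edges  {0-p->2}
halt: no rule applies after step 4
NF edges: [(0, 2, 'p')]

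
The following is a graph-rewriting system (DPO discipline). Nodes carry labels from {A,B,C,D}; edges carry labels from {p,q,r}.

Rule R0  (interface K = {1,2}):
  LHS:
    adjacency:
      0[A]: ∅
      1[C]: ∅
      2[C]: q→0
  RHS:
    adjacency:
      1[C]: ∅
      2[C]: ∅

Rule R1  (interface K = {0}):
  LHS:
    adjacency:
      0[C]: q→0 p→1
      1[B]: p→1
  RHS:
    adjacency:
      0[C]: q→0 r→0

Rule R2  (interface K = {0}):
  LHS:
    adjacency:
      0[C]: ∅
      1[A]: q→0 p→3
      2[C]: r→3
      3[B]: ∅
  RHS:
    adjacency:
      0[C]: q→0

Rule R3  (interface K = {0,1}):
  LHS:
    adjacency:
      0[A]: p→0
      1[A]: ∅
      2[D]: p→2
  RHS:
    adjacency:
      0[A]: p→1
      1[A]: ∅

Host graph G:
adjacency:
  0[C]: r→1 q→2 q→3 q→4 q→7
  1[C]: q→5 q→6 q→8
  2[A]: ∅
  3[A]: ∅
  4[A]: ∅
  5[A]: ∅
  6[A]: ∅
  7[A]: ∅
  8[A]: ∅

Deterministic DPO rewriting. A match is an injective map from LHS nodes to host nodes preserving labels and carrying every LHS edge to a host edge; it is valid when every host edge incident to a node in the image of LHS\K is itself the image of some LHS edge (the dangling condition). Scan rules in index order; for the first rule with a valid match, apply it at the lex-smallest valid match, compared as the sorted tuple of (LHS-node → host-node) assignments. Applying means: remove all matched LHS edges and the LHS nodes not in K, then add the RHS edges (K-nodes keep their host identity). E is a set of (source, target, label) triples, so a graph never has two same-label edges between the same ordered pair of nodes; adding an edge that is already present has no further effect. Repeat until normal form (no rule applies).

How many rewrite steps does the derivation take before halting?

start.  V:9 E:8  edges: 0-r->1 0-q->2 0-q->3 0-q->4 0-q->7 1-q->5 1-q->6 1-q->8
1. fire R0 via {0↦2, 1↦1, 2↦0}  →  V:8 E:7  edges: 0-r->1 0-q->3 0-q->4 0-q->7 1-q->5 1-q->6 1-q->8
2. fire R0 via {0↦3, 1↦1, 2↦0}  →  V:7 E:6  edges: 0-r->1 0-q->4 0-q->7 1-q->5 1-q->6 1-q->8
3. fire R0 via {0↦4, 1↦1, 2↦0}  →  V:6 E:5  edges: 0-r->1 0-q->7 1-q->5 1-q->6 1-q->8
4. fire R0 via {0↦5, 1↦0, 2↦1}  →  V:5 E:4  edges: 0-r->1 0-q->7 1-q->6 1-q->8
5. fire R0 via {0↦6, 1↦0, 2↦1}  →  V:4 E:3  edges: 0-r->1 0-q->7 1-q->8
6. fire R0 via {0↦7, 1↦1, 2↦0}  →  V:3 E:2  edges: 0-r->1 1-q->8
7. fire R0 via {0↦8, 1↦0, 2↦1}  →  V:2 E:1  edges: 0-r->1
normal form: no rule applies after step 7

Answer: 7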